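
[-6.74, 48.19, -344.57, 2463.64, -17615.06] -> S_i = -6.74*(-7.15)^i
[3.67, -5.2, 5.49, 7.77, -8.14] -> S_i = Random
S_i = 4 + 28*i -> [4, 32, 60, 88, 116]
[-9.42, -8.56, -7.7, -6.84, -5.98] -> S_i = -9.42 + 0.86*i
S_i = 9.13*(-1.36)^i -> [9.13, -12.42, 16.89, -22.97, 31.23]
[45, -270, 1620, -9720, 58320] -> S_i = 45*-6^i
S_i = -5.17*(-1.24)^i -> [-5.17, 6.41, -7.95, 9.86, -12.22]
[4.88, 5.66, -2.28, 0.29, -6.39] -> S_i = Random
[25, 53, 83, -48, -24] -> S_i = Random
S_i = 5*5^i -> [5, 25, 125, 625, 3125]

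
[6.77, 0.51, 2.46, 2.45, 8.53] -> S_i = Random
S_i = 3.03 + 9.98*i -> [3.03, 13.01, 22.99, 32.97, 42.95]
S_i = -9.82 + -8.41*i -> [-9.82, -18.23, -26.64, -35.05, -43.46]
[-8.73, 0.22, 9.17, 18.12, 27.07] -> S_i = -8.73 + 8.95*i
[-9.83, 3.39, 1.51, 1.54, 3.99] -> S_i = Random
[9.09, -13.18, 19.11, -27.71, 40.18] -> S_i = 9.09*(-1.45)^i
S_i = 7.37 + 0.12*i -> [7.37, 7.49, 7.61, 7.73, 7.85]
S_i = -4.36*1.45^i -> [-4.36, -6.32, -9.17, -13.29, -19.27]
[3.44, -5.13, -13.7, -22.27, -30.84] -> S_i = 3.44 + -8.57*i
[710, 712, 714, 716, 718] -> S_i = 710 + 2*i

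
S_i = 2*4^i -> [2, 8, 32, 128, 512]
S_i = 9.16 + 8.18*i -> [9.16, 17.34, 25.52, 33.7, 41.88]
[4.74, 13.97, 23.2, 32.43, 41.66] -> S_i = 4.74 + 9.23*i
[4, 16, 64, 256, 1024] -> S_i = 4*4^i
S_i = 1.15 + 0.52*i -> [1.15, 1.67, 2.19, 2.71, 3.23]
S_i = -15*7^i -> [-15, -105, -735, -5145, -36015]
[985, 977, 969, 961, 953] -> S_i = 985 + -8*i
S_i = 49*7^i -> [49, 343, 2401, 16807, 117649]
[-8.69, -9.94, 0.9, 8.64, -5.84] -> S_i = Random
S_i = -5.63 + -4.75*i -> [-5.63, -10.38, -15.13, -19.88, -24.63]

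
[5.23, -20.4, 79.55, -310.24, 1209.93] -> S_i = 5.23*(-3.90)^i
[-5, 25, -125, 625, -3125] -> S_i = -5*-5^i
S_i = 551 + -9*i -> [551, 542, 533, 524, 515]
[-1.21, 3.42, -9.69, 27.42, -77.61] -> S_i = -1.21*(-2.83)^i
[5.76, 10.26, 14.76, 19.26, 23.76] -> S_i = 5.76 + 4.50*i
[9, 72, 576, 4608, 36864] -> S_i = 9*8^i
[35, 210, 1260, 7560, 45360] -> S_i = 35*6^i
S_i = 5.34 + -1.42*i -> [5.34, 3.92, 2.5, 1.08, -0.34]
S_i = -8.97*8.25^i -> [-8.97, -74.0, -610.52, -5036.8, -41553.56]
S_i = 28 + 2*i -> [28, 30, 32, 34, 36]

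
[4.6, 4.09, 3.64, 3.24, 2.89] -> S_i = 4.60*0.89^i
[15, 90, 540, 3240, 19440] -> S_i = 15*6^i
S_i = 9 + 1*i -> [9, 10, 11, 12, 13]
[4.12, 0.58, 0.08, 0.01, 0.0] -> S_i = 4.12*0.14^i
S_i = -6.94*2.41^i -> [-6.94, -16.73, -40.31, -97.14, -234.11]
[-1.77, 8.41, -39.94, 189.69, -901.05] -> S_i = -1.77*(-4.75)^i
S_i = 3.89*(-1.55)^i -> [3.89, -6.03, 9.35, -14.49, 22.45]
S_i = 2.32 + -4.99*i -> [2.32, -2.67, -7.66, -12.65, -17.64]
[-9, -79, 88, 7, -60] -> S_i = Random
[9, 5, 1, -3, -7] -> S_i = 9 + -4*i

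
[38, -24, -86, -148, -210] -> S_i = 38 + -62*i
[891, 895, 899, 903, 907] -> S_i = 891 + 4*i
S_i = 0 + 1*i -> [0, 1, 2, 3, 4]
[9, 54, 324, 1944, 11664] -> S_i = 9*6^i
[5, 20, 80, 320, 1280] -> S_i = 5*4^i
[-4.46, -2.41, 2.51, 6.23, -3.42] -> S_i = Random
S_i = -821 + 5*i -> [-821, -816, -811, -806, -801]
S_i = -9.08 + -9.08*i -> [-9.08, -18.16, -27.24, -36.32, -45.4]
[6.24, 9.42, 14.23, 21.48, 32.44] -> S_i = 6.24*1.51^i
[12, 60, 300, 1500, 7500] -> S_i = 12*5^i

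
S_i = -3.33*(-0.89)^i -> [-3.33, 2.96, -2.64, 2.35, -2.09]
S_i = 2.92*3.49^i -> [2.92, 10.19, 35.57, 124.12, 433.2]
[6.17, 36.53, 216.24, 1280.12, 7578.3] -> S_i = 6.17*5.92^i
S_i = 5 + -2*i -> [5, 3, 1, -1, -3]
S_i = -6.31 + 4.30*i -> [-6.31, -2.01, 2.29, 6.59, 10.89]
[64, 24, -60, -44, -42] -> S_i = Random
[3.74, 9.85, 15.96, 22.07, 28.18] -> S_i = 3.74 + 6.11*i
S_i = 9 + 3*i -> [9, 12, 15, 18, 21]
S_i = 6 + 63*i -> [6, 69, 132, 195, 258]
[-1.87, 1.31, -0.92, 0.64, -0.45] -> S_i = -1.87*(-0.70)^i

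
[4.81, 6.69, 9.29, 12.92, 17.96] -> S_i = 4.81*1.39^i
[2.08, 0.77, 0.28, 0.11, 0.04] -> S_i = 2.08*0.37^i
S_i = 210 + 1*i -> [210, 211, 212, 213, 214]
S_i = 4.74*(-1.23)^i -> [4.74, -5.83, 7.17, -8.82, 10.85]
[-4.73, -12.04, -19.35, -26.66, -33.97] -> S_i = -4.73 + -7.31*i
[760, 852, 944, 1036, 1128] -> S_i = 760 + 92*i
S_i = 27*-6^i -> [27, -162, 972, -5832, 34992]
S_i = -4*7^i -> [-4, -28, -196, -1372, -9604]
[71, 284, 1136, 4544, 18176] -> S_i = 71*4^i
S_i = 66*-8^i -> [66, -528, 4224, -33792, 270336]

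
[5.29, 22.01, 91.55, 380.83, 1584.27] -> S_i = 5.29*4.16^i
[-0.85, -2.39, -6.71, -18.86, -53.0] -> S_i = -0.85*2.81^i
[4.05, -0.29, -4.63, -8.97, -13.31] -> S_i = 4.05 + -4.34*i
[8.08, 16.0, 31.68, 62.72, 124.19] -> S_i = 8.08*1.98^i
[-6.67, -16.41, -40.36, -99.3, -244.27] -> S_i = -6.67*2.46^i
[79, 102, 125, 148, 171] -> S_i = 79 + 23*i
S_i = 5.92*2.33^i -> [5.92, 13.79, 32.14, 74.88, 174.48]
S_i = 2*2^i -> [2, 4, 8, 16, 32]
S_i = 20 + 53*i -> [20, 73, 126, 179, 232]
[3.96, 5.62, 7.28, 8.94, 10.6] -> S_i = 3.96 + 1.66*i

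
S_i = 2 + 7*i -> [2, 9, 16, 23, 30]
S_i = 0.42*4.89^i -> [0.42, 2.05, 10.04, 49.11, 240.15]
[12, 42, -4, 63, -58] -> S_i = Random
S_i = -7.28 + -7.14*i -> [-7.28, -14.42, -21.56, -28.7, -35.84]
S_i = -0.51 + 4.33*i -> [-0.51, 3.82, 8.15, 12.48, 16.81]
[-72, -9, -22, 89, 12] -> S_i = Random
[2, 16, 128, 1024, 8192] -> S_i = 2*8^i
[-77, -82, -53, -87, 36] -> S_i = Random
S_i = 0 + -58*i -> [0, -58, -116, -174, -232]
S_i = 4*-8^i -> [4, -32, 256, -2048, 16384]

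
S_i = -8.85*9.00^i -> [-8.85, -79.65, -716.85, -6451.65, -58064.85]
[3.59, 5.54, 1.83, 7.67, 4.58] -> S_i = Random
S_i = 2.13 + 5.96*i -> [2.13, 8.09, 14.05, 20.01, 25.97]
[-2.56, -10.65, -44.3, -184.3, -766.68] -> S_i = -2.56*4.16^i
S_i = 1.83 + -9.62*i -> [1.83, -7.79, -17.41, -27.03, -36.65]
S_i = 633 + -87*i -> [633, 546, 459, 372, 285]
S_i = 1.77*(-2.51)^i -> [1.77, -4.44, 11.15, -27.99, 70.25]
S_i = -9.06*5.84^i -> [-9.06, -52.91, -309.0, -1804.54, -10538.52]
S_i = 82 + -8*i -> [82, 74, 66, 58, 50]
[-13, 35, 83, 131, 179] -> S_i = -13 + 48*i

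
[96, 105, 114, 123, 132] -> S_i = 96 + 9*i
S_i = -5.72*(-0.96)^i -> [-5.72, 5.49, -5.27, 5.06, -4.86]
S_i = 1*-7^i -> [1, -7, 49, -343, 2401]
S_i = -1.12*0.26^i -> [-1.12, -0.29, -0.08, -0.02, -0.01]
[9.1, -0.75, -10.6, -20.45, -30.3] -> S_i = 9.10 + -9.85*i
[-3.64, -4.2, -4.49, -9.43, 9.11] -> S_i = Random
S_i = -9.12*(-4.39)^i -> [-9.12, 40.04, -175.76, 771.59, -3387.29]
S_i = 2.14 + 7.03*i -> [2.14, 9.17, 16.2, 23.23, 30.26]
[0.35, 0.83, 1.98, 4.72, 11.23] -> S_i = 0.35*2.38^i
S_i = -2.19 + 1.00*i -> [-2.19, -1.19, -0.19, 0.81, 1.81]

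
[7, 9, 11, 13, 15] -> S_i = 7 + 2*i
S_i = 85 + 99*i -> [85, 184, 283, 382, 481]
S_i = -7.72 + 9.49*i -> [-7.72, 1.77, 11.26, 20.75, 30.24]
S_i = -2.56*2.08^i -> [-2.56, -5.32, -11.08, -23.04, -47.92]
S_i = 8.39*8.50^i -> [8.39, 71.32, 606.18, 5152.51, 43796.32]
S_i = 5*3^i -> [5, 15, 45, 135, 405]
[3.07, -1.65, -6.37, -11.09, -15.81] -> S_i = 3.07 + -4.72*i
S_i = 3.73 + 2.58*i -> [3.73, 6.31, 8.89, 11.47, 14.05]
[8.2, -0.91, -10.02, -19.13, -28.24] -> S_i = 8.20 + -9.11*i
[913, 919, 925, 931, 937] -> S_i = 913 + 6*i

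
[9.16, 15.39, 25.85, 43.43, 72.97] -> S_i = 9.16*1.68^i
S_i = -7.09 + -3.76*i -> [-7.09, -10.85, -14.61, -18.37, -22.13]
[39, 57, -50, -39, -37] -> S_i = Random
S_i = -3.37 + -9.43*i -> [-3.37, -12.8, -22.23, -31.66, -41.09]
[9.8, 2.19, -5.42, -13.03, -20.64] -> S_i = 9.80 + -7.61*i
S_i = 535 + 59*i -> [535, 594, 653, 712, 771]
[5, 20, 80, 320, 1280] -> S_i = 5*4^i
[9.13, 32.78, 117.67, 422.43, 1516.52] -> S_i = 9.13*3.59^i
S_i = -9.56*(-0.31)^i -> [-9.56, 2.96, -0.92, 0.28, -0.09]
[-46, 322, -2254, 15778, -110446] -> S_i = -46*-7^i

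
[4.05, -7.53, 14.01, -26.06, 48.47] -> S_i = 4.05*(-1.86)^i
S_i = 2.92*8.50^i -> [2.92, 24.82, 210.97, 1793.24, 15242.58]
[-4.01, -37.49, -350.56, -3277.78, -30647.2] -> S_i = -4.01*9.35^i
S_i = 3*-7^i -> [3, -21, 147, -1029, 7203]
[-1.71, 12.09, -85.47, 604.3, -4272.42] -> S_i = -1.71*(-7.07)^i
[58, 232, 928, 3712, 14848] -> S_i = 58*4^i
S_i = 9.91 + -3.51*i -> [9.91, 6.4, 2.89, -0.62, -4.13]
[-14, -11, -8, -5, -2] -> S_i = -14 + 3*i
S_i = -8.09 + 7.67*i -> [-8.09, -0.42, 7.25, 14.92, 22.59]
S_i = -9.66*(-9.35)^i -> [-9.66, 90.32, -844.5, 7896.09, -73828.42]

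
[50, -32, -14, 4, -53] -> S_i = Random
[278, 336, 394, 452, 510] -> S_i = 278 + 58*i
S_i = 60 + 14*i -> [60, 74, 88, 102, 116]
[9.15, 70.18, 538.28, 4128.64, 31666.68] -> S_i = 9.15*7.67^i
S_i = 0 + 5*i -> [0, 5, 10, 15, 20]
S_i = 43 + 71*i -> [43, 114, 185, 256, 327]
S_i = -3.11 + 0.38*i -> [-3.11, -2.73, -2.35, -1.97, -1.59]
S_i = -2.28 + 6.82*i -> [-2.28, 4.54, 11.36, 18.18, 25.0]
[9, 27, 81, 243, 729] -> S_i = 9*3^i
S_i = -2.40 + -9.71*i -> [-2.4, -12.11, -21.82, -31.53, -41.24]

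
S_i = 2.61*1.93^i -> [2.61, 5.04, 9.72, 18.76, 36.21]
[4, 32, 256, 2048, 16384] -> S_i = 4*8^i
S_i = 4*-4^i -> [4, -16, 64, -256, 1024]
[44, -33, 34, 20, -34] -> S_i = Random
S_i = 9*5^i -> [9, 45, 225, 1125, 5625]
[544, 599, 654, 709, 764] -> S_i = 544 + 55*i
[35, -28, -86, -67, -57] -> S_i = Random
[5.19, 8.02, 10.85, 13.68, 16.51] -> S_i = 5.19 + 2.83*i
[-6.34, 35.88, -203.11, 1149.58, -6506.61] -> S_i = -6.34*(-5.66)^i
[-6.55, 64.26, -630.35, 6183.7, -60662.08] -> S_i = -6.55*(-9.81)^i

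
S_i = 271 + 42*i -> [271, 313, 355, 397, 439]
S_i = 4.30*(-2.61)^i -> [4.3, -11.22, 29.29, -76.45, 199.54]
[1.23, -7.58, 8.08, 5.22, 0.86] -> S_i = Random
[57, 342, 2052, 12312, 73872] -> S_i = 57*6^i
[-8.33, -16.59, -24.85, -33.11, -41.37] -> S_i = -8.33 + -8.26*i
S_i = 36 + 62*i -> [36, 98, 160, 222, 284]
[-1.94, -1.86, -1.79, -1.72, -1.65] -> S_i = -1.94*0.96^i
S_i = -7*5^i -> [-7, -35, -175, -875, -4375]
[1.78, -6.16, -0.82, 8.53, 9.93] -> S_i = Random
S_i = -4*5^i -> [-4, -20, -100, -500, -2500]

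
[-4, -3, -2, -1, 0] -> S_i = -4 + 1*i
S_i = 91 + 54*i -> [91, 145, 199, 253, 307]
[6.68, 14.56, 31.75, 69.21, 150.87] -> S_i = 6.68*2.18^i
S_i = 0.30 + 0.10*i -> [0.3, 0.4, 0.5, 0.6, 0.7]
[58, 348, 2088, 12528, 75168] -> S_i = 58*6^i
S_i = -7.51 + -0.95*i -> [-7.51, -8.46, -9.41, -10.36, -11.31]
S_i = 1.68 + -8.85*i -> [1.68, -7.17, -16.02, -24.87, -33.72]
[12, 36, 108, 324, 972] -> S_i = 12*3^i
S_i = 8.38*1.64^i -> [8.38, 13.74, 22.54, 36.96, 60.62]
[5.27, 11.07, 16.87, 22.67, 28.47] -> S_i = 5.27 + 5.80*i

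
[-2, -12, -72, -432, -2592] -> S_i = -2*6^i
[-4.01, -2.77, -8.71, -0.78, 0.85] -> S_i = Random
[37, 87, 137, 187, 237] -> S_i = 37 + 50*i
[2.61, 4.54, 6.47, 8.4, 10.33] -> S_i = 2.61 + 1.93*i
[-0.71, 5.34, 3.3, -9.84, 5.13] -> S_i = Random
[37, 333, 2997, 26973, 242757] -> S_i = 37*9^i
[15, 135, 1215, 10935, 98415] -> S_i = 15*9^i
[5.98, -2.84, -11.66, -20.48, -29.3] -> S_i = 5.98 + -8.82*i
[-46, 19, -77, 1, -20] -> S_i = Random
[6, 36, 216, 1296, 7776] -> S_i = 6*6^i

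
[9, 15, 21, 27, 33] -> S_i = 9 + 6*i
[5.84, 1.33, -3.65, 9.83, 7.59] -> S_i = Random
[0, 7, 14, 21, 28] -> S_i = 0 + 7*i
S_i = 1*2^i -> [1, 2, 4, 8, 16]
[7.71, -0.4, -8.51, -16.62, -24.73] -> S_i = 7.71 + -8.11*i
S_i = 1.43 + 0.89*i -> [1.43, 2.32, 3.21, 4.1, 4.99]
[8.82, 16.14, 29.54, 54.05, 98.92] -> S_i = 8.82*1.83^i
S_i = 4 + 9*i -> [4, 13, 22, 31, 40]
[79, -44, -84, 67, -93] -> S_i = Random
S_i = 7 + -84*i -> [7, -77, -161, -245, -329]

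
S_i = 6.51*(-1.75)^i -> [6.51, -11.39, 19.94, -34.89, 61.06]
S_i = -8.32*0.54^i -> [-8.32, -4.49, -2.43, -1.31, -0.71]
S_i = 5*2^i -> [5, 10, 20, 40, 80]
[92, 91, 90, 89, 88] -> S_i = 92 + -1*i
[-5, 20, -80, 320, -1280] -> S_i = -5*-4^i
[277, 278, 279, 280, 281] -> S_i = 277 + 1*i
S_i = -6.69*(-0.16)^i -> [-6.69, 1.07, -0.17, 0.03, -0.0]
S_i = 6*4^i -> [6, 24, 96, 384, 1536]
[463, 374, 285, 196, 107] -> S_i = 463 + -89*i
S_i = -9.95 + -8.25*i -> [-9.95, -18.2, -26.45, -34.7, -42.95]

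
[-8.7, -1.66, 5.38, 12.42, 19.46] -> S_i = -8.70 + 7.04*i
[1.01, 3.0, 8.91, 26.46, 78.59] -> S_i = 1.01*2.97^i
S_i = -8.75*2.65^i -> [-8.75, -23.19, -61.45, -162.83, -431.51]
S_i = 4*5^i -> [4, 20, 100, 500, 2500]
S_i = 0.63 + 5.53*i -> [0.63, 6.16, 11.69, 17.22, 22.75]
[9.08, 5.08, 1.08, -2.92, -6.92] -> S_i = 9.08 + -4.00*i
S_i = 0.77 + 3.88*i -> [0.77, 4.65, 8.53, 12.41, 16.29]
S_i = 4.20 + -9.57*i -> [4.2, -5.37, -14.94, -24.51, -34.08]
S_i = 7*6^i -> [7, 42, 252, 1512, 9072]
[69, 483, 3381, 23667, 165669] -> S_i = 69*7^i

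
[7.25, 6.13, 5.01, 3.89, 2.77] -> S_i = 7.25 + -1.12*i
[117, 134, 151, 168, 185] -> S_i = 117 + 17*i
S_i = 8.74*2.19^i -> [8.74, 19.14, 41.92, 91.8, 201.04]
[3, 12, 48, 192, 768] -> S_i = 3*4^i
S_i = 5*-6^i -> [5, -30, 180, -1080, 6480]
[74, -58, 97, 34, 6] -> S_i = Random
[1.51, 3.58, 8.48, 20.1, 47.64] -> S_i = 1.51*2.37^i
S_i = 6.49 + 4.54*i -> [6.49, 11.03, 15.57, 20.11, 24.65]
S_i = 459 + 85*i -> [459, 544, 629, 714, 799]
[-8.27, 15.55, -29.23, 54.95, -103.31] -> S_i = -8.27*(-1.88)^i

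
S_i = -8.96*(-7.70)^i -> [-8.96, 68.99, -531.24, 4090.54, -31497.12]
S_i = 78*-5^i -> [78, -390, 1950, -9750, 48750]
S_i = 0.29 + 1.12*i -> [0.29, 1.41, 2.53, 3.65, 4.77]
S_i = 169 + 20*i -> [169, 189, 209, 229, 249]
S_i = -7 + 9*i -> [-7, 2, 11, 20, 29]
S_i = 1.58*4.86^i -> [1.58, 7.68, 37.32, 181.37, 881.46]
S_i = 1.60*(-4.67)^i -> [1.6, -7.47, 34.89, -162.96, 761.0]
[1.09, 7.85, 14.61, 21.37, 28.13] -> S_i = 1.09 + 6.76*i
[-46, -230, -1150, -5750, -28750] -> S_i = -46*5^i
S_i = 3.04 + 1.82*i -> [3.04, 4.86, 6.68, 8.5, 10.32]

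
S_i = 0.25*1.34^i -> [0.25, 0.34, 0.45, 0.6, 0.81]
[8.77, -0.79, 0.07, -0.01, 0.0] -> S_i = 8.77*(-0.09)^i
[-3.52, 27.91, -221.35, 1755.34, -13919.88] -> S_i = -3.52*(-7.93)^i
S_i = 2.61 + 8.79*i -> [2.61, 11.4, 20.19, 28.98, 37.77]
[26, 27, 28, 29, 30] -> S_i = 26 + 1*i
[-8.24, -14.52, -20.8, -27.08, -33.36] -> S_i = -8.24 + -6.28*i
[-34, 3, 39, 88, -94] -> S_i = Random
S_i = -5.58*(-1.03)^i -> [-5.58, 5.75, -5.92, 6.1, -6.28]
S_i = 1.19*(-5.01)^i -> [1.19, -5.96, 29.87, -149.64, 749.72]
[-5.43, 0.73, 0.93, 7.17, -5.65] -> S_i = Random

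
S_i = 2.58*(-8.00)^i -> [2.58, -20.64, 165.12, -1320.96, 10567.68]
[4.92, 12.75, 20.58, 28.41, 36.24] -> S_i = 4.92 + 7.83*i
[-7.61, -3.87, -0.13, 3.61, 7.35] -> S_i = -7.61 + 3.74*i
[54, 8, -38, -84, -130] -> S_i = 54 + -46*i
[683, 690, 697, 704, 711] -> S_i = 683 + 7*i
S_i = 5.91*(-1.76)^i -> [5.91, -10.4, 18.31, -32.22, 56.71]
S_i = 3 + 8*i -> [3, 11, 19, 27, 35]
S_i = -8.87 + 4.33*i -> [-8.87, -4.54, -0.21, 4.12, 8.45]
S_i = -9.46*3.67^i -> [-9.46, -34.72, -127.42, -467.62, -1716.15]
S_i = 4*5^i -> [4, 20, 100, 500, 2500]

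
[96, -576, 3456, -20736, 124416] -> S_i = 96*-6^i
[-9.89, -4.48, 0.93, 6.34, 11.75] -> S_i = -9.89 + 5.41*i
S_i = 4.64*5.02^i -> [4.64, 23.29, 116.93, 586.99, 2946.68]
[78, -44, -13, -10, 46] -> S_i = Random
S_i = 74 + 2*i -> [74, 76, 78, 80, 82]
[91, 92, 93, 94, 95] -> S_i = 91 + 1*i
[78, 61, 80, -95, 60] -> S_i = Random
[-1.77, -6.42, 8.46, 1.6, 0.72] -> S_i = Random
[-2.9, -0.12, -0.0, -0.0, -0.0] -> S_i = -2.90*0.04^i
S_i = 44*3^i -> [44, 132, 396, 1188, 3564]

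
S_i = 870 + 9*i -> [870, 879, 888, 897, 906]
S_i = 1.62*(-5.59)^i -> [1.62, -9.06, 50.62, -282.98, 1581.84]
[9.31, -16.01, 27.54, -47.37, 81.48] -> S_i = 9.31*(-1.72)^i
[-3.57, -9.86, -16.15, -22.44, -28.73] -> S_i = -3.57 + -6.29*i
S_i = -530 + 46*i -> [-530, -484, -438, -392, -346]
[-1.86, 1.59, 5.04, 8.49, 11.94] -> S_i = -1.86 + 3.45*i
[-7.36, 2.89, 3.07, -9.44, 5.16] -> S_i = Random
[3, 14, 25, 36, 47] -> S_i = 3 + 11*i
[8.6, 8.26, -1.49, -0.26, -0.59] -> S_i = Random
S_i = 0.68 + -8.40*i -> [0.68, -7.72, -16.12, -24.52, -32.92]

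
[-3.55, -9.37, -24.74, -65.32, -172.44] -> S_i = -3.55*2.64^i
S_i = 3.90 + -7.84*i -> [3.9, -3.94, -11.78, -19.62, -27.46]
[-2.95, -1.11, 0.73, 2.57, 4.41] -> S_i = -2.95 + 1.84*i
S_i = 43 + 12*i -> [43, 55, 67, 79, 91]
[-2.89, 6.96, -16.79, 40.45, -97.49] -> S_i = -2.89*(-2.41)^i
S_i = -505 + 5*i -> [-505, -500, -495, -490, -485]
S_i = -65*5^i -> [-65, -325, -1625, -8125, -40625]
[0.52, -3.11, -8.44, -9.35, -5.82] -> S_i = Random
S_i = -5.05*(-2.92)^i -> [-5.05, 14.75, -43.06, 125.73, -367.13]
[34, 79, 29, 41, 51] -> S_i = Random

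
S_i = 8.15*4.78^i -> [8.15, 38.96, 186.21, 890.11, 4254.7]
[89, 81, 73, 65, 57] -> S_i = 89 + -8*i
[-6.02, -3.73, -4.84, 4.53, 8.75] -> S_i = Random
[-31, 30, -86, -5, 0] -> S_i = Random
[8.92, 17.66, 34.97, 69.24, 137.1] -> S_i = 8.92*1.98^i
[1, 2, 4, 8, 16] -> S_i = 1*2^i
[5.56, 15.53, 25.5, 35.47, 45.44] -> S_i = 5.56 + 9.97*i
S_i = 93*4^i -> [93, 372, 1488, 5952, 23808]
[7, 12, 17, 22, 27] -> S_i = 7 + 5*i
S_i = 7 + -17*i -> [7, -10, -27, -44, -61]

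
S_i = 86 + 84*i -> [86, 170, 254, 338, 422]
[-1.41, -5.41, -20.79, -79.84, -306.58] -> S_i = -1.41*3.84^i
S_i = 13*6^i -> [13, 78, 468, 2808, 16848]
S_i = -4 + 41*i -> [-4, 37, 78, 119, 160]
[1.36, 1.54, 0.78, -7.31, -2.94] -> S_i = Random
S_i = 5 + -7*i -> [5, -2, -9, -16, -23]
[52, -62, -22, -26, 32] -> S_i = Random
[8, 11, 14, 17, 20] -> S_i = 8 + 3*i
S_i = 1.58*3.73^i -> [1.58, 5.89, 21.98, 81.99, 305.84]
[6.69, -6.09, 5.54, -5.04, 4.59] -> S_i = 6.69*(-0.91)^i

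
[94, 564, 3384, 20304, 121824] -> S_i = 94*6^i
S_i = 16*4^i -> [16, 64, 256, 1024, 4096]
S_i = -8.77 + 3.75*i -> [-8.77, -5.02, -1.27, 2.48, 6.23]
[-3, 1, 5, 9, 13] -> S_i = -3 + 4*i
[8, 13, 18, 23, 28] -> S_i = 8 + 5*i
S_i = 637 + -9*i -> [637, 628, 619, 610, 601]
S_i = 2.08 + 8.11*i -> [2.08, 10.19, 18.3, 26.41, 34.52]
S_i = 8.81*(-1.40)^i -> [8.81, -12.33, 17.27, -24.17, 33.84]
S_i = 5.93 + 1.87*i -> [5.93, 7.8, 9.67, 11.54, 13.41]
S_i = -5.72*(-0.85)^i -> [-5.72, 4.86, -4.13, 3.51, -2.99]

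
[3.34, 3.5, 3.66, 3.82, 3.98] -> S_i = 3.34 + 0.16*i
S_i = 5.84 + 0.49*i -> [5.84, 6.33, 6.82, 7.31, 7.8]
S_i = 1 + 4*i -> [1, 5, 9, 13, 17]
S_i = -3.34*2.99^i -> [-3.34, -9.99, -29.86, -89.28, -266.95]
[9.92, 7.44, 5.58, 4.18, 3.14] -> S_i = 9.92*0.75^i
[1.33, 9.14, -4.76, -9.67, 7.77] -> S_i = Random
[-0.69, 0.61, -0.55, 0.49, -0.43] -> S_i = -0.69*(-0.89)^i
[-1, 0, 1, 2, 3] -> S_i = -1 + 1*i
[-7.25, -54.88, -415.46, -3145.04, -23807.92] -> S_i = -7.25*7.57^i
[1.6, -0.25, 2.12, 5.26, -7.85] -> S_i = Random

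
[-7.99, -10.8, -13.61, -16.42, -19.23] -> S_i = -7.99 + -2.81*i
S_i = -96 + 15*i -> [-96, -81, -66, -51, -36]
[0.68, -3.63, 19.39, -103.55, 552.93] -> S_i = 0.68*(-5.34)^i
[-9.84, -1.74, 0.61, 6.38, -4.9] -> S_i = Random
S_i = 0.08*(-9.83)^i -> [0.08, -0.79, 7.73, -75.99, 746.97]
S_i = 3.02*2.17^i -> [3.02, 6.55, 14.22, 30.86, 66.96]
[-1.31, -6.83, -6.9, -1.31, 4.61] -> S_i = Random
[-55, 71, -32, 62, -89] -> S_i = Random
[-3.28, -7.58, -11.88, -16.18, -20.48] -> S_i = -3.28 + -4.30*i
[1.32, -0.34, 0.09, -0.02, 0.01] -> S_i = 1.32*(-0.26)^i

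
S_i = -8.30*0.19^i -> [-8.3, -1.58, -0.3, -0.06, -0.01]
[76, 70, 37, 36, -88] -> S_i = Random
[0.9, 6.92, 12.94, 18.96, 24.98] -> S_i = 0.90 + 6.02*i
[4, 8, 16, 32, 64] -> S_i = 4*2^i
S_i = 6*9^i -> [6, 54, 486, 4374, 39366]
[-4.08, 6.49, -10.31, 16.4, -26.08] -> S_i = -4.08*(-1.59)^i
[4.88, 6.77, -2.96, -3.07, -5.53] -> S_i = Random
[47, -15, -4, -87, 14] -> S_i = Random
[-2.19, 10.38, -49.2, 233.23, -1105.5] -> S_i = -2.19*(-4.74)^i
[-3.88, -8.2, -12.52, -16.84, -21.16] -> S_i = -3.88 + -4.32*i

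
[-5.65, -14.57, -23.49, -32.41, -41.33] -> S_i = -5.65 + -8.92*i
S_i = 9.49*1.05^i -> [9.49, 9.96, 10.46, 10.99, 11.54]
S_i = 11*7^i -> [11, 77, 539, 3773, 26411]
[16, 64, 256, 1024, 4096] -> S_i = 16*4^i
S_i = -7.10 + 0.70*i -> [-7.1, -6.4, -5.7, -5.0, -4.3]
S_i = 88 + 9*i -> [88, 97, 106, 115, 124]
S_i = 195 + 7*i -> [195, 202, 209, 216, 223]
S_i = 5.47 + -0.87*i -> [5.47, 4.6, 3.73, 2.86, 1.99]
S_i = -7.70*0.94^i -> [-7.7, -7.24, -6.8, -6.4, -6.01]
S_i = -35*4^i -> [-35, -140, -560, -2240, -8960]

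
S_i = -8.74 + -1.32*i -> [-8.74, -10.06, -11.38, -12.7, -14.02]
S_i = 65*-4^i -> [65, -260, 1040, -4160, 16640]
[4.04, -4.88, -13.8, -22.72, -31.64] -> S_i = 4.04 + -8.92*i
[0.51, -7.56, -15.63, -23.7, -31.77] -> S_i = 0.51 + -8.07*i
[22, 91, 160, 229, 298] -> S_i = 22 + 69*i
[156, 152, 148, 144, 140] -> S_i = 156 + -4*i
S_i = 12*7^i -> [12, 84, 588, 4116, 28812]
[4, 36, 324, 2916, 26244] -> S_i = 4*9^i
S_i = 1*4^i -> [1, 4, 16, 64, 256]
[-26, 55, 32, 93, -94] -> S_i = Random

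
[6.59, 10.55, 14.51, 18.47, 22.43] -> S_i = 6.59 + 3.96*i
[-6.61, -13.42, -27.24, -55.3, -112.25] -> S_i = -6.61*2.03^i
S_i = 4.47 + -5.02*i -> [4.47, -0.55, -5.57, -10.59, -15.61]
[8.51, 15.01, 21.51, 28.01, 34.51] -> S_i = 8.51 + 6.50*i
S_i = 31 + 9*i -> [31, 40, 49, 58, 67]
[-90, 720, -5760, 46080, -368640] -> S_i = -90*-8^i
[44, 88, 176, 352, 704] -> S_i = 44*2^i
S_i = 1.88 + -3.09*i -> [1.88, -1.21, -4.3, -7.39, -10.48]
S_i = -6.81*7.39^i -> [-6.81, -50.33, -371.91, -2748.4, -20310.7]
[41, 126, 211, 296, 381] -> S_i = 41 + 85*i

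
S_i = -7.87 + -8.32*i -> [-7.87, -16.19, -24.51, -32.83, -41.15]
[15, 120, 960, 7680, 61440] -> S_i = 15*8^i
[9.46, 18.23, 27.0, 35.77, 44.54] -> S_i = 9.46 + 8.77*i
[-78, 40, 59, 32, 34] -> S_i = Random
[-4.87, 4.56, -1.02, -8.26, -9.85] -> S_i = Random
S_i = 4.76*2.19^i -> [4.76, 10.42, 22.83, 50.0, 109.49]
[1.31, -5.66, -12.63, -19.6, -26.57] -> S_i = 1.31 + -6.97*i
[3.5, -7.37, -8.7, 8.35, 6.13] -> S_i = Random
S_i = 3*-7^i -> [3, -21, 147, -1029, 7203]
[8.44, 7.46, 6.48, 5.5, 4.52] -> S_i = 8.44 + -0.98*i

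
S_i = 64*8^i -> [64, 512, 4096, 32768, 262144]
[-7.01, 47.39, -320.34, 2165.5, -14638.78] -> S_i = -7.01*(-6.76)^i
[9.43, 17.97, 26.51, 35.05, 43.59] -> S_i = 9.43 + 8.54*i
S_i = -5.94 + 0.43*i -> [-5.94, -5.51, -5.08, -4.65, -4.22]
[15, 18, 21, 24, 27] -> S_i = 15 + 3*i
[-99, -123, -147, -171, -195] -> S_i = -99 + -24*i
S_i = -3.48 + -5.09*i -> [-3.48, -8.57, -13.66, -18.75, -23.84]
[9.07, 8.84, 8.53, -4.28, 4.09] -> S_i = Random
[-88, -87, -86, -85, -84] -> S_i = -88 + 1*i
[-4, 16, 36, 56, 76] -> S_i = -4 + 20*i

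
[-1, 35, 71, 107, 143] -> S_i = -1 + 36*i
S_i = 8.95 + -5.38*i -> [8.95, 3.57, -1.81, -7.19, -12.57]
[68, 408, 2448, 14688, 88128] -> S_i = 68*6^i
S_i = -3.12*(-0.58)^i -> [-3.12, 1.81, -1.05, 0.61, -0.35]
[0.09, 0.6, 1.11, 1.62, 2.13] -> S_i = 0.09 + 0.51*i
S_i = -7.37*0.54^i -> [-7.37, -3.98, -2.15, -1.16, -0.63]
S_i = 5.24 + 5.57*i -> [5.24, 10.81, 16.38, 21.95, 27.52]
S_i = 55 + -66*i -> [55, -11, -77, -143, -209]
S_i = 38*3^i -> [38, 114, 342, 1026, 3078]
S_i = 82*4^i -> [82, 328, 1312, 5248, 20992]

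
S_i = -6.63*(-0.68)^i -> [-6.63, 4.51, -3.07, 2.08, -1.42]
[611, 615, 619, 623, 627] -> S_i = 611 + 4*i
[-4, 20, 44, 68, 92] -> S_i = -4 + 24*i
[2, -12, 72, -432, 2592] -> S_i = 2*-6^i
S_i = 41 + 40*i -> [41, 81, 121, 161, 201]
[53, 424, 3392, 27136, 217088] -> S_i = 53*8^i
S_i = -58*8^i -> [-58, -464, -3712, -29696, -237568]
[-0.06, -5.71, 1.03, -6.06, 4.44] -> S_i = Random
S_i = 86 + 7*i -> [86, 93, 100, 107, 114]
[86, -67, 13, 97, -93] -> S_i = Random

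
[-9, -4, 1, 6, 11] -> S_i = -9 + 5*i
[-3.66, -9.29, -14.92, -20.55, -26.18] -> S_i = -3.66 + -5.63*i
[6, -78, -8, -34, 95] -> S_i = Random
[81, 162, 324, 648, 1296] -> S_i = 81*2^i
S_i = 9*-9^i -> [9, -81, 729, -6561, 59049]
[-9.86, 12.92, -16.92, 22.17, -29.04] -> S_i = -9.86*(-1.31)^i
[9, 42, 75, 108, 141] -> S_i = 9 + 33*i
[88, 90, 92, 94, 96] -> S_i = 88 + 2*i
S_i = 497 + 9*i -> [497, 506, 515, 524, 533]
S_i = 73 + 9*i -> [73, 82, 91, 100, 109]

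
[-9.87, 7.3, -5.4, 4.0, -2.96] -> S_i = -9.87*(-0.74)^i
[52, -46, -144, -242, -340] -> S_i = 52 + -98*i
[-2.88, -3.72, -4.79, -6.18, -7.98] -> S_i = -2.88*1.29^i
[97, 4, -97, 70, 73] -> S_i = Random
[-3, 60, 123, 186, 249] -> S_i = -3 + 63*i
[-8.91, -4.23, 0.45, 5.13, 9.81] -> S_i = -8.91 + 4.68*i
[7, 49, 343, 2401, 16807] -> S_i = 7*7^i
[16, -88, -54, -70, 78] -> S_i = Random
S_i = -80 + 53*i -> [-80, -27, 26, 79, 132]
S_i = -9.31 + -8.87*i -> [-9.31, -18.18, -27.05, -35.92, -44.79]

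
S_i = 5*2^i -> [5, 10, 20, 40, 80]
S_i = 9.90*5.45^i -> [9.9, 53.96, 294.05, 1602.6, 8734.16]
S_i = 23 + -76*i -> [23, -53, -129, -205, -281]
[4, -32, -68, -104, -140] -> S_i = 4 + -36*i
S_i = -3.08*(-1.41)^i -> [-3.08, 4.34, -6.12, 8.63, -12.17]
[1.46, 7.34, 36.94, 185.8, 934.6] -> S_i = 1.46*5.03^i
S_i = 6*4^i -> [6, 24, 96, 384, 1536]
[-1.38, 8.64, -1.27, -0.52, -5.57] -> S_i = Random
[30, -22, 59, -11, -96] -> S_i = Random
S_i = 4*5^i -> [4, 20, 100, 500, 2500]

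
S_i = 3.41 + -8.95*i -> [3.41, -5.54, -14.49, -23.44, -32.39]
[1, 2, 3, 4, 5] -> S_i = 1 + 1*i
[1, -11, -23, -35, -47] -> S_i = 1 + -12*i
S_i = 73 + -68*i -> [73, 5, -63, -131, -199]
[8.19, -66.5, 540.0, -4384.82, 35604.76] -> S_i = 8.19*(-8.12)^i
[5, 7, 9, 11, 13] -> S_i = 5 + 2*i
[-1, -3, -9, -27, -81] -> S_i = -1*3^i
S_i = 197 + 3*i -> [197, 200, 203, 206, 209]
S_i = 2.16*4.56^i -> [2.16, 9.85, 44.91, 204.81, 933.93]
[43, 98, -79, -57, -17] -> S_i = Random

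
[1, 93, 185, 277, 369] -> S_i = 1 + 92*i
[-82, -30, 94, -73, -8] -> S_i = Random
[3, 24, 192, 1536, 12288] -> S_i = 3*8^i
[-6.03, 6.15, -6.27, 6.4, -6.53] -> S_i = -6.03*(-1.02)^i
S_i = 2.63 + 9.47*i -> [2.63, 12.1, 21.57, 31.04, 40.51]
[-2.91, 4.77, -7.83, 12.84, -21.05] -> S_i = -2.91*(-1.64)^i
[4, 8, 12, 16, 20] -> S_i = 4 + 4*i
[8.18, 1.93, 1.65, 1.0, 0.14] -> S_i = Random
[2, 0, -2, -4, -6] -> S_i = 2 + -2*i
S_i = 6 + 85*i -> [6, 91, 176, 261, 346]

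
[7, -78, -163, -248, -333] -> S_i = 7 + -85*i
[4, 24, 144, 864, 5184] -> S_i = 4*6^i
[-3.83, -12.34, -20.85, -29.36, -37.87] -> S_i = -3.83 + -8.51*i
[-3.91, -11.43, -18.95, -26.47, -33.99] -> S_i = -3.91 + -7.52*i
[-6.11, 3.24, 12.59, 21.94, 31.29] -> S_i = -6.11 + 9.35*i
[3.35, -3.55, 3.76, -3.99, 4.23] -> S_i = 3.35*(-1.06)^i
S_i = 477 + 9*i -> [477, 486, 495, 504, 513]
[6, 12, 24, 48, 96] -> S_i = 6*2^i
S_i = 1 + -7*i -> [1, -6, -13, -20, -27]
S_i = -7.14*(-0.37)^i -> [-7.14, 2.64, -0.98, 0.36, -0.13]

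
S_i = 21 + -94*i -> [21, -73, -167, -261, -355]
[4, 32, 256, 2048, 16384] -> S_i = 4*8^i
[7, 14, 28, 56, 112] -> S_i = 7*2^i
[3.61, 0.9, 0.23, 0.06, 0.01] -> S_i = 3.61*0.25^i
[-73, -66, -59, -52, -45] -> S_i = -73 + 7*i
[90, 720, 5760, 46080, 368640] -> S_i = 90*8^i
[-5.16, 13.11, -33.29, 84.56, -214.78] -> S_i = -5.16*(-2.54)^i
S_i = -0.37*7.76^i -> [-0.37, -2.87, -22.28, -172.9, -1341.68]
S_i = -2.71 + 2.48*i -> [-2.71, -0.23, 2.25, 4.73, 7.21]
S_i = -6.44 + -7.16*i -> [-6.44, -13.6, -20.76, -27.92, -35.08]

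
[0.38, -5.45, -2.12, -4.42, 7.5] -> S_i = Random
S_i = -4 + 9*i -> [-4, 5, 14, 23, 32]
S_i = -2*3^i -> [-2, -6, -18, -54, -162]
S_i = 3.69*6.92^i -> [3.69, 25.53, 176.7, 1222.77, 8461.57]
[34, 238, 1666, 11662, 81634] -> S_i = 34*7^i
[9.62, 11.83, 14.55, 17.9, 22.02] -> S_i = 9.62*1.23^i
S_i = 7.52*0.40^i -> [7.52, 3.01, 1.2, 0.48, 0.19]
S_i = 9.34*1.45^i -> [9.34, 13.54, 19.64, 28.47, 41.29]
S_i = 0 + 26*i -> [0, 26, 52, 78, 104]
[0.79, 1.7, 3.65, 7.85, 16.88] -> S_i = 0.79*2.15^i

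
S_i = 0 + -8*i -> [0, -8, -16, -24, -32]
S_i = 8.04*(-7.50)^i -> [8.04, -60.3, 452.25, -3391.87, 25439.06]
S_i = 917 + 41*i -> [917, 958, 999, 1040, 1081]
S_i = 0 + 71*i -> [0, 71, 142, 213, 284]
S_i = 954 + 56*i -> [954, 1010, 1066, 1122, 1178]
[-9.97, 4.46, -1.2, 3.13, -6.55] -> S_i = Random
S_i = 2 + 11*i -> [2, 13, 24, 35, 46]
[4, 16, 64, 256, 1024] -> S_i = 4*4^i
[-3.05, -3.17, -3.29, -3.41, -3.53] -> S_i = -3.05 + -0.12*i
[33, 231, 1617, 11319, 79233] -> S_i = 33*7^i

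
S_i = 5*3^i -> [5, 15, 45, 135, 405]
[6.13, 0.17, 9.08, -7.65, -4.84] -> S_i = Random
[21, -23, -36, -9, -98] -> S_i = Random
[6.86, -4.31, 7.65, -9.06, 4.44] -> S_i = Random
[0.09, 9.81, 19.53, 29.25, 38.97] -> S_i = 0.09 + 9.72*i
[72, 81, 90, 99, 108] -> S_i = 72 + 9*i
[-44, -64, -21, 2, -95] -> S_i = Random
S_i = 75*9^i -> [75, 675, 6075, 54675, 492075]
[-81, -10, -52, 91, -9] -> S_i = Random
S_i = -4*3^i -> [-4, -12, -36, -108, -324]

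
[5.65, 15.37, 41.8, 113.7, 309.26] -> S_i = 5.65*2.72^i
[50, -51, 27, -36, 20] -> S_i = Random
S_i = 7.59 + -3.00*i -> [7.59, 4.59, 1.59, -1.41, -4.41]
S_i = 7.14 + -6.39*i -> [7.14, 0.75, -5.64, -12.03, -18.42]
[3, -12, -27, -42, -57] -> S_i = 3 + -15*i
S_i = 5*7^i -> [5, 35, 245, 1715, 12005]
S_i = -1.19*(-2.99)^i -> [-1.19, 3.56, -10.64, 31.81, -95.11]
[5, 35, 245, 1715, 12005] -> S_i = 5*7^i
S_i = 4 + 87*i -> [4, 91, 178, 265, 352]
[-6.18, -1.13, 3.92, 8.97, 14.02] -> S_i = -6.18 + 5.05*i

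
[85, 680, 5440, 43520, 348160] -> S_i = 85*8^i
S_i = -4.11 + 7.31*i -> [-4.11, 3.2, 10.51, 17.82, 25.13]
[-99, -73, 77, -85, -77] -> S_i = Random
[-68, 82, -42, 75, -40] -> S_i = Random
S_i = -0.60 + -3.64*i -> [-0.6, -4.24, -7.88, -11.52, -15.16]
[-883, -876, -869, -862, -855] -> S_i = -883 + 7*i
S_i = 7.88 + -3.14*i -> [7.88, 4.74, 1.6, -1.54, -4.68]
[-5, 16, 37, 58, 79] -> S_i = -5 + 21*i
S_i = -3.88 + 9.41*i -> [-3.88, 5.53, 14.94, 24.35, 33.76]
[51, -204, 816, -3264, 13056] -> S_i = 51*-4^i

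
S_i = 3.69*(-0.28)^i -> [3.69, -1.03, 0.29, -0.08, 0.02]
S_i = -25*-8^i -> [-25, 200, -1600, 12800, -102400]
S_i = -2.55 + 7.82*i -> [-2.55, 5.27, 13.09, 20.91, 28.73]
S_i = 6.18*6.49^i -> [6.18, 40.11, 260.3, 1689.36, 10963.96]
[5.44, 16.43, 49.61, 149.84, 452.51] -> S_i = 5.44*3.02^i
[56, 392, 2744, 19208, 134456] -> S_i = 56*7^i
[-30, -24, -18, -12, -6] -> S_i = -30 + 6*i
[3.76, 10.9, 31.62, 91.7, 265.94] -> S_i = 3.76*2.90^i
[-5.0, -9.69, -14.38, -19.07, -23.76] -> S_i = -5.00 + -4.69*i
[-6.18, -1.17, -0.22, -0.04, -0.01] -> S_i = -6.18*0.19^i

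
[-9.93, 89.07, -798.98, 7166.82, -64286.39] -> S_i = -9.93*(-8.97)^i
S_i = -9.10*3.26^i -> [-9.1, -29.67, -96.71, -315.28, -1027.81]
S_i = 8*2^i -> [8, 16, 32, 64, 128]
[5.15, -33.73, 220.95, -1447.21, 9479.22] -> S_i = 5.15*(-6.55)^i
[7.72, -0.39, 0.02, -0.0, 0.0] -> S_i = 7.72*(-0.05)^i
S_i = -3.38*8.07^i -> [-3.38, -27.28, -220.12, -1776.39, -14335.43]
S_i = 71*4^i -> [71, 284, 1136, 4544, 18176]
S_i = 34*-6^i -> [34, -204, 1224, -7344, 44064]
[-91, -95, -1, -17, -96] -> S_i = Random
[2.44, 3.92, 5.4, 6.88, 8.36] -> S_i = 2.44 + 1.48*i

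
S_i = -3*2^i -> [-3, -6, -12, -24, -48]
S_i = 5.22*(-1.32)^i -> [5.22, -6.89, 9.1, -12.01, 15.85]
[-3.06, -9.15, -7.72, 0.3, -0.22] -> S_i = Random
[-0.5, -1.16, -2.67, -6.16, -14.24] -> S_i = -0.50*2.31^i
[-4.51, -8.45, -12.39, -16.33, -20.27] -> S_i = -4.51 + -3.94*i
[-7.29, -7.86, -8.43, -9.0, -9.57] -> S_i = -7.29 + -0.57*i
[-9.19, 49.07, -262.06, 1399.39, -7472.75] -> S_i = -9.19*(-5.34)^i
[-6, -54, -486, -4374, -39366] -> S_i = -6*9^i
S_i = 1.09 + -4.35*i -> [1.09, -3.26, -7.61, -11.96, -16.31]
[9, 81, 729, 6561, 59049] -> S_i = 9*9^i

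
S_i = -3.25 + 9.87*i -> [-3.25, 6.62, 16.49, 26.36, 36.23]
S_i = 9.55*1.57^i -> [9.55, 14.99, 23.54, 36.96, 58.02]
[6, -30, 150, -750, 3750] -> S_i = 6*-5^i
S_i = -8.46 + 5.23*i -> [-8.46, -3.23, 2.0, 7.23, 12.46]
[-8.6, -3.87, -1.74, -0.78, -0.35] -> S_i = -8.60*0.45^i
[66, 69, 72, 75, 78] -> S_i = 66 + 3*i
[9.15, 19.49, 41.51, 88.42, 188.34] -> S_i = 9.15*2.13^i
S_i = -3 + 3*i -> [-3, 0, 3, 6, 9]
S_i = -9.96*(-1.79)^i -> [-9.96, 17.83, -31.91, 57.12, -102.25]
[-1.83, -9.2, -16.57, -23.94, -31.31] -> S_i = -1.83 + -7.37*i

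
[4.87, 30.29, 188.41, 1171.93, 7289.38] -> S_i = 4.87*6.22^i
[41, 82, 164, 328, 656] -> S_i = 41*2^i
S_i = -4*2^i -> [-4, -8, -16, -32, -64]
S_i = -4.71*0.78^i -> [-4.71, -3.67, -2.87, -2.24, -1.74]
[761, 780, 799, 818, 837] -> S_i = 761 + 19*i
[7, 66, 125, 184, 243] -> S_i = 7 + 59*i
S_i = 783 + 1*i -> [783, 784, 785, 786, 787]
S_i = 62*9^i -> [62, 558, 5022, 45198, 406782]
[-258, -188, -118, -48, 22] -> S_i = -258 + 70*i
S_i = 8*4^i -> [8, 32, 128, 512, 2048]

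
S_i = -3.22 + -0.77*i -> [-3.22, -3.99, -4.76, -5.53, -6.3]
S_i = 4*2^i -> [4, 8, 16, 32, 64]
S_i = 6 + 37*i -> [6, 43, 80, 117, 154]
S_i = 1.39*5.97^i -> [1.39, 8.3, 49.54, 295.76, 1765.68]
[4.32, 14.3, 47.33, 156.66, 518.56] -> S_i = 4.32*3.31^i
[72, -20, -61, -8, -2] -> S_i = Random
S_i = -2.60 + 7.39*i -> [-2.6, 4.79, 12.18, 19.57, 26.96]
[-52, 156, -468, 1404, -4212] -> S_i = -52*-3^i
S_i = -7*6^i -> [-7, -42, -252, -1512, -9072]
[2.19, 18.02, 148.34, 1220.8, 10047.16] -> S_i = 2.19*8.23^i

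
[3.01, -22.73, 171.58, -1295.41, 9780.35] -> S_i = 3.01*(-7.55)^i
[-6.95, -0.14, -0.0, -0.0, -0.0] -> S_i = -6.95*0.02^i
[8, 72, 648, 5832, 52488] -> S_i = 8*9^i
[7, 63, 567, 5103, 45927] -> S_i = 7*9^i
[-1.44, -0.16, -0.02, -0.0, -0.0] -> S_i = -1.44*0.11^i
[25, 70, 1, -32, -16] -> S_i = Random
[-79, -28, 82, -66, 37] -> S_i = Random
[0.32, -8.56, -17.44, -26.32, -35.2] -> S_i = 0.32 + -8.88*i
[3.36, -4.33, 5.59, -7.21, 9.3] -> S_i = 3.36*(-1.29)^i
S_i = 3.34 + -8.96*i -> [3.34, -5.62, -14.58, -23.54, -32.5]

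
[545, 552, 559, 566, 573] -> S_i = 545 + 7*i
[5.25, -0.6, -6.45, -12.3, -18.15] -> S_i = 5.25 + -5.85*i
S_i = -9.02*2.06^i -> [-9.02, -18.58, -38.28, -78.85, -162.43]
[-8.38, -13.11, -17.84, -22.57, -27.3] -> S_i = -8.38 + -4.73*i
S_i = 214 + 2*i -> [214, 216, 218, 220, 222]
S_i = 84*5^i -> [84, 420, 2100, 10500, 52500]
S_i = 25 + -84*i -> [25, -59, -143, -227, -311]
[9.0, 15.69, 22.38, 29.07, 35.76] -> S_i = 9.00 + 6.69*i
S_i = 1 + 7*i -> [1, 8, 15, 22, 29]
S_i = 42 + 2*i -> [42, 44, 46, 48, 50]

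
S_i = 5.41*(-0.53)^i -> [5.41, -2.87, 1.52, -0.81, 0.43]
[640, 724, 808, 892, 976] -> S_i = 640 + 84*i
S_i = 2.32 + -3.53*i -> [2.32, -1.21, -4.74, -8.27, -11.8]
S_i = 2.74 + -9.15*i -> [2.74, -6.41, -15.56, -24.71, -33.86]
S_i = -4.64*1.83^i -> [-4.64, -8.49, -15.54, -28.44, -52.04]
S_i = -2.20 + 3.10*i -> [-2.2, 0.9, 4.0, 7.1, 10.2]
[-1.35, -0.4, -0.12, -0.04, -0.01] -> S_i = -1.35*0.30^i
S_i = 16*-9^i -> [16, -144, 1296, -11664, 104976]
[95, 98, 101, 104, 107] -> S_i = 95 + 3*i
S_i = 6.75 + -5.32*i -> [6.75, 1.43, -3.89, -9.21, -14.53]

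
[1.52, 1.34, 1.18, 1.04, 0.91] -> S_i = 1.52*0.88^i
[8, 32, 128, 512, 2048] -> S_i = 8*4^i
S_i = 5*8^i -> [5, 40, 320, 2560, 20480]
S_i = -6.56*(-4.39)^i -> [-6.56, 28.8, -126.42, 555.01, -2436.47]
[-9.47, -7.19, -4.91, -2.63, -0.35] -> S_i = -9.47 + 2.28*i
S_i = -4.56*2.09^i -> [-4.56, -9.53, -19.92, -41.63, -87.01]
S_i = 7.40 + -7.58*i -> [7.4, -0.18, -7.76, -15.34, -22.92]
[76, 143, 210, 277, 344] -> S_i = 76 + 67*i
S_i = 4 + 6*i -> [4, 10, 16, 22, 28]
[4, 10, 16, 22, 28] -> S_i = 4 + 6*i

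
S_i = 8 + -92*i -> [8, -84, -176, -268, -360]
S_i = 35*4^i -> [35, 140, 560, 2240, 8960]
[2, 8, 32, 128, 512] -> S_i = 2*4^i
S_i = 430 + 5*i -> [430, 435, 440, 445, 450]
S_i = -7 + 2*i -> [-7, -5, -3, -1, 1]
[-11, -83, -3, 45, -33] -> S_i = Random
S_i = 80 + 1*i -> [80, 81, 82, 83, 84]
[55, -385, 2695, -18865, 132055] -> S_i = 55*-7^i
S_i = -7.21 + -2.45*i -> [-7.21, -9.66, -12.11, -14.56, -17.01]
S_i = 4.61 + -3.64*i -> [4.61, 0.97, -2.67, -6.31, -9.95]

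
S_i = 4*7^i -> [4, 28, 196, 1372, 9604]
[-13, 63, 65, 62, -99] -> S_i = Random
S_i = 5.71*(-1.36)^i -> [5.71, -7.77, 10.56, -14.36, 19.53]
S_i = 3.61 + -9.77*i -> [3.61, -6.16, -15.93, -25.7, -35.47]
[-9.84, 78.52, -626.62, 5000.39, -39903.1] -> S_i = -9.84*(-7.98)^i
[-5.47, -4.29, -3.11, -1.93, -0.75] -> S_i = -5.47 + 1.18*i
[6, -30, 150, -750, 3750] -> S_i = 6*-5^i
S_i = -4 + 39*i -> [-4, 35, 74, 113, 152]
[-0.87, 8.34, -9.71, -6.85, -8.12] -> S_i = Random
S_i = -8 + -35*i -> [-8, -43, -78, -113, -148]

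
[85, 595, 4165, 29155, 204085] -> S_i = 85*7^i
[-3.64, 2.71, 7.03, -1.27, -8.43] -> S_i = Random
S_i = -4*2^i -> [-4, -8, -16, -32, -64]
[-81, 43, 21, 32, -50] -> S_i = Random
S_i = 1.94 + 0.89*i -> [1.94, 2.83, 3.72, 4.61, 5.5]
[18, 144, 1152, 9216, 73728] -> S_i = 18*8^i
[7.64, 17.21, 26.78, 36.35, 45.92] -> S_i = 7.64 + 9.57*i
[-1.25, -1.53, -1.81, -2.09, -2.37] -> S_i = -1.25 + -0.28*i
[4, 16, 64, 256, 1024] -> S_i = 4*4^i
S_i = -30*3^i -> [-30, -90, -270, -810, -2430]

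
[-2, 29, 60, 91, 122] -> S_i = -2 + 31*i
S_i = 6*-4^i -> [6, -24, 96, -384, 1536]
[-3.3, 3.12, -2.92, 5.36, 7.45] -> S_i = Random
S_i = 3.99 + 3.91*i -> [3.99, 7.9, 11.81, 15.72, 19.63]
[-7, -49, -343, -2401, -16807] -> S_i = -7*7^i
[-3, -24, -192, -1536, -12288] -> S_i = -3*8^i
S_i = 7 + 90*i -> [7, 97, 187, 277, 367]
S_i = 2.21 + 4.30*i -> [2.21, 6.51, 10.81, 15.11, 19.41]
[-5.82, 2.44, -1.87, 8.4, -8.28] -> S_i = Random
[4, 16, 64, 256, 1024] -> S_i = 4*4^i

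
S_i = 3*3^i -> [3, 9, 27, 81, 243]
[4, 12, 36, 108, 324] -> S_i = 4*3^i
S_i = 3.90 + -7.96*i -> [3.9, -4.06, -12.02, -19.98, -27.94]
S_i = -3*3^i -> [-3, -9, -27, -81, -243]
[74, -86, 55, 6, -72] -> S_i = Random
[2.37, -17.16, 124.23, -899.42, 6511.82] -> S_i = 2.37*(-7.24)^i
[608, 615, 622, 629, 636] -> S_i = 608 + 7*i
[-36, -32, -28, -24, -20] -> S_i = -36 + 4*i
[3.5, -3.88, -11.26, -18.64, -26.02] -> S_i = 3.50 + -7.38*i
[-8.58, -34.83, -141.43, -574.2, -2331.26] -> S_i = -8.58*4.06^i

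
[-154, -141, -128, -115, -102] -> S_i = -154 + 13*i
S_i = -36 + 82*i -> [-36, 46, 128, 210, 292]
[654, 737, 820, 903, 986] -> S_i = 654 + 83*i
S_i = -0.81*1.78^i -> [-0.81, -1.44, -2.57, -4.57, -8.13]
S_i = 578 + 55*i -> [578, 633, 688, 743, 798]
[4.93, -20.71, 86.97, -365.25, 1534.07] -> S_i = 4.93*(-4.20)^i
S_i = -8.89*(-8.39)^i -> [-8.89, 74.59, -625.79, 5250.34, -44050.37]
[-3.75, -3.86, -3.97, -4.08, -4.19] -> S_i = -3.75 + -0.11*i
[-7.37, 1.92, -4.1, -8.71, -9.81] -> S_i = Random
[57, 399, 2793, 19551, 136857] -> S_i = 57*7^i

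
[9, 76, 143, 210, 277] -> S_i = 9 + 67*i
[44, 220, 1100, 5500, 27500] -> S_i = 44*5^i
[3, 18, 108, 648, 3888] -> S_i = 3*6^i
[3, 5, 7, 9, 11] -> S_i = 3 + 2*i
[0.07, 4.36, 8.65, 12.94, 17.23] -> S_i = 0.07 + 4.29*i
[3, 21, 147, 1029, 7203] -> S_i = 3*7^i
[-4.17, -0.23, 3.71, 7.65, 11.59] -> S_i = -4.17 + 3.94*i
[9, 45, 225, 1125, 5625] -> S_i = 9*5^i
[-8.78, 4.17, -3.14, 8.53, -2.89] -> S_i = Random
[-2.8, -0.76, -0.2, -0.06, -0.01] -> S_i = -2.80*0.27^i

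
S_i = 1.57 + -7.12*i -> [1.57, -5.55, -12.67, -19.79, -26.91]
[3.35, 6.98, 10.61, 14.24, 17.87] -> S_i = 3.35 + 3.63*i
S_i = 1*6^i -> [1, 6, 36, 216, 1296]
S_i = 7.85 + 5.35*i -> [7.85, 13.2, 18.55, 23.9, 29.25]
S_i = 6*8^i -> [6, 48, 384, 3072, 24576]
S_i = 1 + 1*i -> [1, 2, 3, 4, 5]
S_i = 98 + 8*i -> [98, 106, 114, 122, 130]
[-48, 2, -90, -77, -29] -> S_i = Random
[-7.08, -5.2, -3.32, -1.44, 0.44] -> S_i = -7.08 + 1.88*i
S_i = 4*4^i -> [4, 16, 64, 256, 1024]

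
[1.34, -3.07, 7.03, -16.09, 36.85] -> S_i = 1.34*(-2.29)^i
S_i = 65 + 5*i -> [65, 70, 75, 80, 85]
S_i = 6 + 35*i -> [6, 41, 76, 111, 146]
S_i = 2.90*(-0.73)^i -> [2.9, -2.12, 1.55, -1.13, 0.82]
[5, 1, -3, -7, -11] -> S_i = 5 + -4*i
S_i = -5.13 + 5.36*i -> [-5.13, 0.23, 5.59, 10.95, 16.31]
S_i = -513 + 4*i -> [-513, -509, -505, -501, -497]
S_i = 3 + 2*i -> [3, 5, 7, 9, 11]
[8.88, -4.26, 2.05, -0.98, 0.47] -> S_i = 8.88*(-0.48)^i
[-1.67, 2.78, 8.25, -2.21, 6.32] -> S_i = Random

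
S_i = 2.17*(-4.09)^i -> [2.17, -8.88, 36.3, -148.47, 607.23]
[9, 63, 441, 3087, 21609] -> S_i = 9*7^i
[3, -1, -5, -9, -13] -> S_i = 3 + -4*i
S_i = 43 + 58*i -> [43, 101, 159, 217, 275]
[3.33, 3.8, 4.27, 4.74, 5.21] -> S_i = 3.33 + 0.47*i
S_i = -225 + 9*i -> [-225, -216, -207, -198, -189]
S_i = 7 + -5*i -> [7, 2, -3, -8, -13]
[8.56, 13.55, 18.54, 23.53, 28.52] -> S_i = 8.56 + 4.99*i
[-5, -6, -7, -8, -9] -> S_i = -5 + -1*i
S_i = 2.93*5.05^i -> [2.93, 14.8, 74.72, 377.35, 1905.61]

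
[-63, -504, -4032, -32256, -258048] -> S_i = -63*8^i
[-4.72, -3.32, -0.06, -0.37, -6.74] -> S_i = Random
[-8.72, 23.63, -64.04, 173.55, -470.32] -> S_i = -8.72*(-2.71)^i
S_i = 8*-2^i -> [8, -16, 32, -64, 128]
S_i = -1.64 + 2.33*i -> [-1.64, 0.69, 3.02, 5.35, 7.68]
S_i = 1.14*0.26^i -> [1.14, 0.3, 0.08, 0.02, 0.01]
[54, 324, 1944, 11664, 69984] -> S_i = 54*6^i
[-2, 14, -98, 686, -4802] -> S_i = -2*-7^i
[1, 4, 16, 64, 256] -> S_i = 1*4^i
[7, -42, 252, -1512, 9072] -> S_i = 7*-6^i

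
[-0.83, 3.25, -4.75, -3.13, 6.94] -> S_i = Random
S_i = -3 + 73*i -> [-3, 70, 143, 216, 289]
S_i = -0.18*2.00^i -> [-0.18, -0.36, -0.72, -1.44, -2.88]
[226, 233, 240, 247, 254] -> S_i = 226 + 7*i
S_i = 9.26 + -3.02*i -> [9.26, 6.24, 3.22, 0.2, -2.82]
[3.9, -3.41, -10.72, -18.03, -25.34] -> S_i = 3.90 + -7.31*i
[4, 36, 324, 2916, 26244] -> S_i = 4*9^i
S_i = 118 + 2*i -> [118, 120, 122, 124, 126]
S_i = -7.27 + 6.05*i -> [-7.27, -1.22, 4.83, 10.88, 16.93]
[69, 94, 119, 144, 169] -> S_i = 69 + 25*i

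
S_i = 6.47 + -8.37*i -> [6.47, -1.9, -10.27, -18.64, -27.01]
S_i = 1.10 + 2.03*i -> [1.1, 3.13, 5.16, 7.19, 9.22]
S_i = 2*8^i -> [2, 16, 128, 1024, 8192]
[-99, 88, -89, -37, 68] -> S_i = Random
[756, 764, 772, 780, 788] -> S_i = 756 + 8*i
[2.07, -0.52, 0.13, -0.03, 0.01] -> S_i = 2.07*(-0.25)^i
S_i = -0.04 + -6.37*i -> [-0.04, -6.41, -12.78, -19.15, -25.52]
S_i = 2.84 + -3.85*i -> [2.84, -1.01, -4.86, -8.71, -12.56]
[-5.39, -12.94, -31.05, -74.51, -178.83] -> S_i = -5.39*2.40^i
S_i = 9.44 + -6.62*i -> [9.44, 2.82, -3.8, -10.42, -17.04]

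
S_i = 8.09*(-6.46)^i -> [8.09, -52.26, 337.61, -2180.95, 14088.95]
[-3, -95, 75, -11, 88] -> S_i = Random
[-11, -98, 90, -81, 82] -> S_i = Random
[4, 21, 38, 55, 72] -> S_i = 4 + 17*i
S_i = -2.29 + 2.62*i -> [-2.29, 0.33, 2.95, 5.57, 8.19]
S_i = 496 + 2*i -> [496, 498, 500, 502, 504]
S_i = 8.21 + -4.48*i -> [8.21, 3.73, -0.75, -5.23, -9.71]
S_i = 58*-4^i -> [58, -232, 928, -3712, 14848]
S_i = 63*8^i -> [63, 504, 4032, 32256, 258048]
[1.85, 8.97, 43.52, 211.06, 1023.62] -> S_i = 1.85*4.85^i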